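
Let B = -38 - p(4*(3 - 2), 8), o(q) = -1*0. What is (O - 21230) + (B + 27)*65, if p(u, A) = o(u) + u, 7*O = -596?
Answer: -156031/7 ≈ -22290.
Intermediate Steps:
o(q) = 0
O = -596/7 (O = (1/7)*(-596) = -596/7 ≈ -85.143)
p(u, A) = u (p(u, A) = 0 + u = u)
B = -42 (B = -38 - 4*(3 - 2) = -38 - 4 = -42)
(O - 21230) + (B + 27)*65 = (-596/7 - 21230) + (-42 + 27)*65 = -149206/7 - 15*65 = -149206/7 - 975 = -156031/7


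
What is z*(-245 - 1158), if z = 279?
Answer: -391437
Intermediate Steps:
z*(-245 - 1158) = 279*(-245 - 1158) = 279*(-1403) = -391437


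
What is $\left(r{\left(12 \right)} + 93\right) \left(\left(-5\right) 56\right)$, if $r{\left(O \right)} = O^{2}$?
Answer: $-66360$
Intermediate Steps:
$\left(r{\left(12 \right)} + 93\right) \left(\left(-5\right) 56\right) = \left(12^{2} + 93\right) \left(\left(-5\right) 56\right) = \left(144 + 93\right) \left(-280\right) = 237 \left(-280\right) = -66360$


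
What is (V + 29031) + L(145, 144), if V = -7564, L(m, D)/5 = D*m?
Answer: 125867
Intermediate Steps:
L(m, D) = 5*D*m (L(m, D) = 5*(D*m) = 5*D*m)
(V + 29031) + L(145, 144) = (-7564 + 29031) + 5*144*145 = 21467 + 104400 = 125867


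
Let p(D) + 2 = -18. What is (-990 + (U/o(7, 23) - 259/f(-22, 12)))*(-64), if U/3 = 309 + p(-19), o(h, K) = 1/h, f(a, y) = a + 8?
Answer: -326240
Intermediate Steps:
p(D) = -20 (p(D) = -2 - 18 = -20)
f(a, y) = 8 + a
U = 867 (U = 3*(309 - 20) = 3*289 = 867)
(-990 + (U/o(7, 23) - 259/f(-22, 12)))*(-64) = (-990 + (867/(1/7) - 259/(8 - 22)))*(-64) = (-990 + (867/(⅐) - 259/(-14)))*(-64) = (-990 + (867*7 - 259*(-1/14)))*(-64) = (-990 + (6069 + 37/2))*(-64) = (-990 + 12175/2)*(-64) = (10195/2)*(-64) = -326240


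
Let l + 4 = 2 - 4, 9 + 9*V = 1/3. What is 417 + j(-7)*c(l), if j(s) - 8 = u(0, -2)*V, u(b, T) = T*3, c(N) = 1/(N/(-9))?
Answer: 1313/3 ≈ 437.67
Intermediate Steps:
V = -26/27 (V = -1 + (⅑)/3 = -1 + (⅑)*(⅓) = -1 + 1/27 = -26/27 ≈ -0.96296)
l = -6 (l = -4 + (2 - 4) = -4 - 2 = -6)
c(N) = -9/N (c(N) = 1/(N*(-⅑)) = 1/(-N/9) = -9/N)
u(b, T) = 3*T
j(s) = 124/9 (j(s) = 8 + (3*(-2))*(-26/27) = 8 - 6*(-26/27) = 8 + 52/9 = 124/9)
417 + j(-7)*c(l) = 417 + 124*(-9/(-6))/9 = 417 + 124*(-9*(-⅙))/9 = 417 + (124/9)*(3/2) = 417 + 62/3 = 1313/3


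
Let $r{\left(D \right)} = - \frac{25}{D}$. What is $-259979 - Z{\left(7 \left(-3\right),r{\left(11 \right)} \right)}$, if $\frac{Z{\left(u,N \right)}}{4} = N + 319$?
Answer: $- \frac{2873705}{11} \approx -2.6125 \cdot 10^{5}$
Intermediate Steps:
$Z{\left(u,N \right)} = 1276 + 4 N$ ($Z{\left(u,N \right)} = 4 \left(N + 319\right) = 4 \left(319 + N\right) = 1276 + 4 N$)
$-259979 - Z{\left(7 \left(-3\right),r{\left(11 \right)} \right)} = -259979 - \left(1276 + 4 \left(- \frac{25}{11}\right)\right) = -259979 - \left(1276 - \frac{100}{11}\right) = -259979 - \frac{13936}{11} = - \frac{2873705}{11}$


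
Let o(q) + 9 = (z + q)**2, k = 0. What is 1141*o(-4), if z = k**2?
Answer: 7987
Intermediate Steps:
z = 0 (z = 0**2 = 0)
o(q) = -9 + q**2 (o(q) = -9 + (0 + q)**2 = -9 + q**2)
1141*o(-4) = 1141*(-9 + (-4)**2) = 1141*(-9 + 16) = 1141*7 = 7987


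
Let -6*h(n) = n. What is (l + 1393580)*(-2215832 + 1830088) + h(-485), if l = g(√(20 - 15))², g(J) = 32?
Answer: -3227760751771/6 ≈ -5.3796e+11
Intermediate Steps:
h(n) = -n/6
l = 1024 (l = 32² = 1024)
(l + 1393580)*(-2215832 + 1830088) + h(-485) = (1024 + 1393580)*(-2215832 + 1830088) - ⅙*(-485) = 1394604*(-385744) + 485/6 = -537960125376 + 485/6 = -3227760751771/6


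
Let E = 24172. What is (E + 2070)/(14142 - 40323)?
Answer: -26242/26181 ≈ -1.0023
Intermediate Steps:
(E + 2070)/(14142 - 40323) = (24172 + 2070)/(14142 - 40323) = 26242/(-26181) = 26242*(-1/26181) = -26242/26181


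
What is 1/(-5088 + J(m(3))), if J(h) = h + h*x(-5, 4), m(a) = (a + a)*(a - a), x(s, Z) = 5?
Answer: -1/5088 ≈ -0.00019654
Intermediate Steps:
m(a) = 0 (m(a) = (2*a)*0 = 0)
J(h) = 6*h (J(h) = h + h*5 = h + 5*h = 6*h)
1/(-5088 + J(m(3))) = 1/(-5088 + 6*0) = 1/(-5088 + 0) = 1/(-5088) = -1/5088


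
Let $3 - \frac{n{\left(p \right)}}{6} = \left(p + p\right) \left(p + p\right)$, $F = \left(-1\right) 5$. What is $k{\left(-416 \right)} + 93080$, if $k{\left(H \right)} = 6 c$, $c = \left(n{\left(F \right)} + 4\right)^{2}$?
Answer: $2097584$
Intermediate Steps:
$F = -5$
$n{\left(p \right)} = 18 - 24 p^{2}$ ($n{\left(p \right)} = 18 - 6 \left(p + p\right) \left(p + p\right) = 18 - 6 \cdot 2 p 2 p = 18 - 6 \cdot 4 p^{2} = 18 - 24 p^{2}$)
$c = 334084$ ($c = \left(\left(18 - 24 \left(-5\right)^{2}\right) + 4\right)^{2} = \left(\left(18 - 600\right) + 4\right)^{2} = \left(-582 + 4\right)^{2} = \left(-578\right)^{2} = 334084$)
$k{\left(H \right)} = 2004504$ ($k{\left(H \right)} = 6 \cdot 334084 = 2004504$)
$k{\left(-416 \right)} + 93080 = 2004504 + 93080 = 2097584$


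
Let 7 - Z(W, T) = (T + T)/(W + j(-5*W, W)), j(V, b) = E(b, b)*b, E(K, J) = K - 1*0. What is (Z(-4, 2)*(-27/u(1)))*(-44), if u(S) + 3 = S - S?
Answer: -2640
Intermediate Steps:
E(K, J) = K (E(K, J) = K + 0 = K)
j(V, b) = b² (j(V, b) = b*b = b²)
u(S) = -3 (u(S) = -3 + (S - S) = -3 + 0 = -3)
Z(W, T) = 7 - 2*T/(W + W²) (Z(W, T) = 7 - (T + T)/(W + W²) = 7 - 2*T/(W + W²))
(Z(-4, 2)*(-27/u(1)))*(-44) = (((-2*2 + 7*(-4) + 7*(-4)²)/((-4)*(1 - 4)))*(-27/(-3)))*(-44) = ((-¼*(-4 - 28 + 7*16)/(-3))*(-27*(-⅓)))*(-44) = (-¼*(-⅓)*(-4 - 28 + 112)*9)*(-44) = (-¼*(-⅓)*80*9)*(-44) = ((20/3)*9)*(-44) = 60*(-44) = -2640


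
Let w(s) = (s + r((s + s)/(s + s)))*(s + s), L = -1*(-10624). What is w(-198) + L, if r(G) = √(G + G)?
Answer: 89032 - 396*√2 ≈ 88472.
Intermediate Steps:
L = 10624
r(G) = √2*√G (r(G) = √(2*G) = √2*√G)
w(s) = 2*s*(s + √2) (w(s) = (s + √2*√((s + s)/(s + s)))*(s + s) = (s + √2*√((2*s)/((2*s))))*(2*s) = (s + √2*√((2*s)*(1/(2*s))))*(2*s) = (s + √2*√1)*(2*s) = (s + √2*1)*(2*s) = (s + √2)*(2*s) = 2*s*(s + √2))
w(-198) + L = 2*(-198)*(-198 + √2) + 10624 = (78408 - 396*√2) + 10624 = 89032 - 396*√2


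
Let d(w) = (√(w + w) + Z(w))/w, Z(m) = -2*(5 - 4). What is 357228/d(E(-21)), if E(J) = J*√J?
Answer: 157537548*√(-I)/(21*√2*21^(¼) - 2*I*√21*√(-I)) ≈ 2.1449e+6 - 1.7076e+6*I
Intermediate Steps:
E(J) = J^(3/2)
Z(m) = -2 (Z(m) = -2*1 = -2)
d(w) = (-2 + √2*√w)/w (d(w) = (√(w + w) - 2)/w = (√(2*w) - 2)/w = (√2*√w - 2)/w = (-2 + √2*√w)/w)
357228/d(E(-21)) = 357228/(-2*I*√21/441 + √2/√((-21)^(3/2))) = 357228/(-2*I*√21/441 + √2/√(-21*I*√21)) = 357228/(-2*I*√21/441 + √2*(21^(¼)/(21*√(-I)))) = 357228/(-2*I*√21/441 + √2*21^(¼)/(21*√(-I)))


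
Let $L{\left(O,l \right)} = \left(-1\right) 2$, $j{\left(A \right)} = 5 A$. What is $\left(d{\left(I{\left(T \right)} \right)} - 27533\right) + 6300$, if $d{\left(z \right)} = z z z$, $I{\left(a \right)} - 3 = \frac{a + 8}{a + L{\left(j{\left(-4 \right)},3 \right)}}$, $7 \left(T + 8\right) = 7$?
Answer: $- \frac{15461281}{729} \approx -21209.0$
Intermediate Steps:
$T = -7$ ($T = -8 + \frac{1}{7} \cdot 7 = -8 + 1 = -7$)
$L{\left(O,l \right)} = -2$
$I{\left(a \right)} = 3 + \frac{8 + a}{-2 + a}$ ($I{\left(a \right)} = 3 + \frac{a + 8}{a - 2} = 3 + \frac{8 + a}{-2 + a}$)
$d{\left(z \right)} = z^{3}$ ($d{\left(z \right)} = z^{2} z = z^{3}$)
$\left(d{\left(I{\left(T \right)} \right)} - 27533\right) + 6300 = \left(\left(\frac{2 \left(1 + 2 \left(-7\right)\right)}{-2 - 7}\right)^{3} - 27533\right) + 6300 = \left(\left(\frac{2 \left(1 - 14\right)}{-9}\right)^{3} - 27533\right) + 6300 = \left(\left(2 \left(- \frac{1}{9}\right) \left(-13\right)\right)^{3} - 27533\right) + 6300 = \left(\left(\frac{26}{9}\right)^{3} - 27533\right) + 6300 = \left(\frac{17576}{729} - 27533\right) + 6300 = - \frac{20053981}{729} + 6300 = - \frac{15461281}{729}$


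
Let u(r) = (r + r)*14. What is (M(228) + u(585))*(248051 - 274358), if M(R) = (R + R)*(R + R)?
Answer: -5901081012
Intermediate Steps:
M(R) = 4*R² (M(R) = (2*R)*(2*R) = 4*R²)
u(r) = 28*r (u(r) = (2*r)*14 = 28*r)
(M(228) + u(585))*(248051 - 274358) = (4*228² + 28*585)*(248051 - 274358) = (4*51984 + 16380)*(-26307) = (207936 + 16380)*(-26307) = 224316*(-26307) = -5901081012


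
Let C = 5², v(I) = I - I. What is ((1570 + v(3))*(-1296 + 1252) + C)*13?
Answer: -897715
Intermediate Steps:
v(I) = 0
C = 25
((1570 + v(3))*(-1296 + 1252) + C)*13 = ((1570 + 0)*(-1296 + 1252) + 25)*13 = (1570*(-44) + 25)*13 = (-69080 + 25)*13 = -69055*13 = -897715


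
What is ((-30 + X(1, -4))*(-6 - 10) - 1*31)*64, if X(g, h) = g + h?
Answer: 31808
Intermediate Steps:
((-30 + X(1, -4))*(-6 - 10) - 1*31)*64 = ((-30 + (1 - 4))*(-6 - 10) - 1*31)*64 = ((-30 - 3)*(-16) - 31)*64 = (-33*(-16) - 31)*64 = (528 - 31)*64 = 497*64 = 31808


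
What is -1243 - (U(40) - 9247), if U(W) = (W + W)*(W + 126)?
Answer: -5276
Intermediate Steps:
U(W) = 2*W*(126 + W) (U(W) = (2*W)*(126 + W) = 2*W*(126 + W))
-1243 - (U(40) - 9247) = -1243 - (2*40*(126 + 40) - 9247) = -1243 - (2*40*166 - 9247) = -1243 - (13280 - 9247) = -1243 - 1*4033 = -1243 - 4033 = -5276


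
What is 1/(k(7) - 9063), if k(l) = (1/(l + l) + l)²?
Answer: -196/1766547 ≈ -0.00011095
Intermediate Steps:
k(l) = (l + 1/(2*l))² (k(l) = (1/(2*l) + l)² = (l + 1/(2*l))²)
1/(k(7) - 9063) = 1/((¼)*(1 + 2*7²)²/7² - 9063) = 1/((¼)*(1/49)*(1 + 2*49)² - 9063) = 1/((¼)*(1/49)*(1 + 98)² - 9063) = 1/((¼)*(1/49)*99² - 9063) = 1/((¼)*(1/49)*9801 - 9063) = 1/(9801/196 - 9063) = 1/(-1766547/196) = -196/1766547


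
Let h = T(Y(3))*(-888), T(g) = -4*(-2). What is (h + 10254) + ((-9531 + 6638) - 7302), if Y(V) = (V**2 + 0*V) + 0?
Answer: -7045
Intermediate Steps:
Y(V) = V**2 (Y(V) = (V**2 + 0) + 0 = V**2 + 0 = V**2)
T(g) = 8
h = -7104 (h = 8*(-888) = -7104)
(h + 10254) + ((-9531 + 6638) - 7302) = (-7104 + 10254) + ((-9531 + 6638) - 7302) = 3150 + (-2893 - 7302) = 3150 - 10195 = -7045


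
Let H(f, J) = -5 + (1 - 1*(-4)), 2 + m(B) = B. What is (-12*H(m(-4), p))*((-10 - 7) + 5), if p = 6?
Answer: 0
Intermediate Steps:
m(B) = -2 + B
H(f, J) = 0 (H(f, J) = -5 + (1 + 4) = -5 + 5 = 0)
(-12*H(m(-4), p))*((-10 - 7) + 5) = (-12*0)*((-10 - 7) + 5) = 0*(-17 + 5) = 0*(-12) = 0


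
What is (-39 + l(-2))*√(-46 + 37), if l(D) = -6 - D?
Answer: -129*I ≈ -129.0*I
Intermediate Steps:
(-39 + l(-2))*√(-46 + 37) = (-39 + (-6 - 1*(-2)))*√(-46 + 37) = (-39 + (-6 + 2))*√(-9) = (-39 - 4)*(3*I) = -129*I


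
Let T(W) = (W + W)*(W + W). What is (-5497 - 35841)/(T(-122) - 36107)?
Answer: -41338/23429 ≈ -1.7644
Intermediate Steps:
T(W) = 4*W² (T(W) = (2*W)*(2*W) = 4*W²)
(-5497 - 35841)/(T(-122) - 36107) = (-5497 - 35841)/(4*(-122)² - 36107) = -41338/(4*14884 - 36107) = -41338/(59536 - 36107) = -41338/23429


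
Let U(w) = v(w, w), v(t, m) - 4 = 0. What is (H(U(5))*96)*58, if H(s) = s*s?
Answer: 89088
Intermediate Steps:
v(t, m) = 4 (v(t, m) = 4 + 0 = 4)
U(w) = 4
H(s) = s**2
(H(U(5))*96)*58 = (4**2*96)*58 = (16*96)*58 = 1536*58 = 89088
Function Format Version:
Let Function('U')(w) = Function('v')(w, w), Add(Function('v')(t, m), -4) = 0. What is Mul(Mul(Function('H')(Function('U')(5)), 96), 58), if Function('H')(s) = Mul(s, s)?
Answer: 89088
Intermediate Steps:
Function('v')(t, m) = 4 (Function('v')(t, m) = Add(4, 0) = 4)
Function('U')(w) = 4
Function('H')(s) = Pow(s, 2)
Mul(Mul(Function('H')(Function('U')(5)), 96), 58) = Mul(Mul(Pow(4, 2), 96), 58) = Mul(Mul(16, 96), 58) = Mul(1536, 58) = 89088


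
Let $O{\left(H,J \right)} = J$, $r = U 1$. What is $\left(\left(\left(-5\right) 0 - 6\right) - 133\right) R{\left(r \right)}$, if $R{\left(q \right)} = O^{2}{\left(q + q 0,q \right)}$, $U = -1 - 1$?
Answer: $-556$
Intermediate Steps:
$U = -2$ ($U = -1 - 1 = -2$)
$r = -2$ ($r = \left(-2\right) 1 = -2$)
$R{\left(q \right)} = q^{2}$
$\left(\left(\left(-5\right) 0 - 6\right) - 133\right) R{\left(r \right)} = \left(\left(\left(-5\right) 0 - 6\right) - 133\right) \left(-2\right)^{2} = \left(\left(0 - 6\right) - 133\right) 4 = \left(-6 - 133\right) 4 = \left(-139\right) 4 = -556$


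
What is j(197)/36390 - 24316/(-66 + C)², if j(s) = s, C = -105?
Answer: -293032921/354693330 ≈ -0.82616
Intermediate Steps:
j(197)/36390 - 24316/(-66 + C)² = 197/36390 - 24316/(-66 - 105)² = 197*(1/36390) - 24316/((-171)²) = 197/36390 - 24316/29241 = -293032921/354693330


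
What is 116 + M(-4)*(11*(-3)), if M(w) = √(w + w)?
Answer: 116 - 66*I*√2 ≈ 116.0 - 93.338*I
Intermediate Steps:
M(w) = √2*√w (M(w) = √(2*w) = √2*√w)
116 + M(-4)*(11*(-3)) = 116 + (√2*√(-4))*(11*(-3)) = 116 + (√2*(2*I))*(-33) = 116 + (2*I*√2)*(-33) = 116 - 66*I*√2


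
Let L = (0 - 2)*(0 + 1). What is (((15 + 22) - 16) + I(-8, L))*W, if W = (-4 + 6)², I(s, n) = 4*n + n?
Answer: 44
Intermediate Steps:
L = -2 (L = -2*1 = -2)
I(s, n) = 5*n
W = 4 (W = 2² = 4)
(((15 + 22) - 16) + I(-8, L))*W = (((15 + 22) - 16) + 5*(-2))*4 = ((37 - 16) - 10)*4 = (21 - 10)*4 = 11*4 = 44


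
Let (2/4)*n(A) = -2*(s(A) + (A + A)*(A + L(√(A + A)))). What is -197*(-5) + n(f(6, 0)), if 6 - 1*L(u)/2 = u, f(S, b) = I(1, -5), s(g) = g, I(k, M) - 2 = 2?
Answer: 457 + 128*√2 ≈ 638.02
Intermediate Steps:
I(k, M) = 4 (I(k, M) = 2 + 2 = 4)
f(S, b) = 4
L(u) = 12 - 2*u
n(A) = -4*A - 8*A*(12 + A - 2*√2*√A) (n(A) = 2*(-2*(A + (A + A)*(A + (12 - 2*√(A + A))))) = 2*(-2*(A + (2*A)*(A + (12 - 2*√2*√A)))) = 2*(-2*(A + (2*A)*(12 + A - 2*√2*√A))) = 2*(-2*(A + 2*A*(12 + A - 2*√2*√A))) = 2*(-2*A - 4*A*(12 + A - 2*√2*√A)) = -4*A - 8*A*(12 + A - 2*√2*√A))
-197*(-5) + n(f(6, 0)) = -197*(-5) + 4*4*(-25 - 2*4 + 4*√2*√4) = 985 + 4*4*(-25 - 8 + 4*√2*2) = 985 + 4*4*(-25 - 8 + 8*√2) = 985 + 4*4*(-33 + 8*√2) = 985 + (-528 + 128*√2) = 457 + 128*√2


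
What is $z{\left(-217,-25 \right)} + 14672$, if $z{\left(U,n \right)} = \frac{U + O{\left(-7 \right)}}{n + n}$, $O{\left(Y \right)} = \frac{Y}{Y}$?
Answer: $\frac{366908}{25} \approx 14676.0$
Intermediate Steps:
$O{\left(Y \right)} = 1$
$z{\left(U,n \right)} = \frac{1 + U}{2 n}$ ($z{\left(U,n \right)} = \frac{U + 1}{n + n} = \frac{1 + U}{2 n}$)
$z{\left(-217,-25 \right)} + 14672 = \frac{1 - 217}{2 \left(-25\right)} + 14672 = \frac{1}{2} \left(- \frac{1}{25}\right) \left(-216\right) + 14672 = \frac{108}{25} + 14672 = \frac{366908}{25}$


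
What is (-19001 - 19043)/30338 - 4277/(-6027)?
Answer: -1015669/1865787 ≈ -0.54436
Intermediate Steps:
(-19001 - 19043)/30338 - 4277/(-6027) = -38044*1/30338 - 4277*(-1/6027) = -19022/15169 + 611/861 = -1015669/1865787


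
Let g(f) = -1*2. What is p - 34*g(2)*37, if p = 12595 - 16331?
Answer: -1220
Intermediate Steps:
g(f) = -2
p = -3736
p - 34*g(2)*37 = -3736 - 34*(-2)*37 = -3736 - (-68)*37 = -3736 - 1*(-2516) = -3736 + 2516 = -1220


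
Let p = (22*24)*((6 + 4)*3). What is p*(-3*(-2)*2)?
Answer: 190080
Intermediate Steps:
p = 15840 (p = 528*(10*3) = 528*30 = 15840)
p*(-3*(-2)*2) = 15840*(-3*(-2)*2) = 15840*(6*2) = 15840*12 = 190080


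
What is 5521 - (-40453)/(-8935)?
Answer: 49289682/8935 ≈ 5516.5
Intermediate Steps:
5521 - (-40453)/(-8935) = 5521 - (-40453)*(-1)/8935 = 5521 - 1*40453/8935 = 5521 - 40453/8935 = 49289682/8935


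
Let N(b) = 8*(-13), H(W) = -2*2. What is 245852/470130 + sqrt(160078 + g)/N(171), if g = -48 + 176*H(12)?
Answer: 122926/235065 - sqrt(159326)/104 ≈ -3.3151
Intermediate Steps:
H(W) = -4
g = -752 (g = -48 + 176*(-4) = -48 - 704 = -752)
N(b) = -104
245852/470130 + sqrt(160078 + g)/N(171) = 245852/470130 + sqrt(160078 - 752)/(-104) = 245852*(1/470130) + sqrt(159326)*(-1/104) = 122926/235065 - sqrt(159326)/104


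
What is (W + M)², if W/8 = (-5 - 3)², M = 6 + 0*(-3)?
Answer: 268324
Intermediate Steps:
M = 6 (M = 6 + 0 = 6)
W = 512 (W = 8*(-5 - 3)² = 8*(-8)² = 8*64 = 512)
(W + M)² = (512 + 6)² = 518² = 268324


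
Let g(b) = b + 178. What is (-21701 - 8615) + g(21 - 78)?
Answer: -30195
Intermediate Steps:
g(b) = 178 + b
(-21701 - 8615) + g(21 - 78) = (-21701 - 8615) + (178 + (21 - 78)) = -30316 + (178 - 57) = -30316 + 121 = -30195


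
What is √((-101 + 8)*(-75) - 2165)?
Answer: √4810 ≈ 69.354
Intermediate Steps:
√((-101 + 8)*(-75) - 2165) = √(-93*(-75) - 2165) = √(6975 - 2165) = √4810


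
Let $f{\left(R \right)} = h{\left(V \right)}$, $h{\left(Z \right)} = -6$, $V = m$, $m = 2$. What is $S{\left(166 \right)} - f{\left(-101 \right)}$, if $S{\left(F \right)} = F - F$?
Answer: $6$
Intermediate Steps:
$V = 2$
$f{\left(R \right)} = -6$
$S{\left(F \right)} = 0$
$S{\left(166 \right)} - f{\left(-101 \right)} = 0 - -6 = 0 + 6 = 6$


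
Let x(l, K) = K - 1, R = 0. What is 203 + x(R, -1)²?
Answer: 207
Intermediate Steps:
x(l, K) = -1 + K
203 + x(R, -1)² = 203 + (-1 - 1)² = 203 + (-2)² = 203 + 4 = 207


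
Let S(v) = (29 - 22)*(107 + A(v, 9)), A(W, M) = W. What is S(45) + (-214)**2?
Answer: 46860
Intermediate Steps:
S(v) = 749 + 7*v (S(v) = (29 - 22)*(107 + v) = 7*(107 + v) = 749 + 7*v)
S(45) + (-214)**2 = (749 + 7*45) + (-214)**2 = (749 + 315) + 45796 = 1064 + 45796 = 46860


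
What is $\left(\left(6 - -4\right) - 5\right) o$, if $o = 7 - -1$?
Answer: $40$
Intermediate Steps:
$o = 8$ ($o = 7 + 1 = 8$)
$\left(\left(6 - -4\right) - 5\right) o = \left(\left(6 - -4\right) - 5\right) 8 = \left(\left(6 + 4\right) - 5\right) 8 = \left(10 - 5\right) 8 = 5 \cdot 8 = 40$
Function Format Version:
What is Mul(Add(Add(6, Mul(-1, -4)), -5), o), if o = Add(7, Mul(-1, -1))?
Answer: 40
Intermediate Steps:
o = 8 (o = Add(7, 1) = 8)
Mul(Add(Add(6, Mul(-1, -4)), -5), o) = Mul(Add(Add(6, Mul(-1, -4)), -5), 8) = Mul(Add(Add(6, 4), -5), 8) = Mul(Add(10, -5), 8) = Mul(5, 8) = 40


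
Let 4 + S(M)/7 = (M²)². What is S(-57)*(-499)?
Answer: -36872097521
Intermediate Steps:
S(M) = -28 + 7*M⁴ (S(M) = -28 + 7*(M²)² = -28 + 7*M⁴)
S(-57)*(-499) = (-28 + 7*(-57)⁴)*(-499) = (-28 + 7*10556001)*(-499) = (-28 + 73892007)*(-499) = 73891979*(-499) = -36872097521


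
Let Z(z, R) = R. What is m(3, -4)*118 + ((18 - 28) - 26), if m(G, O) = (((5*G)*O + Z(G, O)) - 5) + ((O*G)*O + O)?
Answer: -2986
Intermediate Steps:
m(G, O) = -5 + 2*O + G*O**2 + 5*G*O (m(G, O) = (((5*G)*O + O) - 5) + ((O*G)*O + O) = ((5*G*O + O) - 5) + ((G*O)*O + O) = ((O + 5*G*O) - 5) + (G*O**2 + O) = (-5 + O + 5*G*O) + (O + G*O**2) = -5 + 2*O + G*O**2 + 5*G*O)
m(3, -4)*118 + ((18 - 28) - 26) = (-5 + 2*(-4) + 3*(-4)**2 + 5*3*(-4))*118 + ((18 - 28) - 26) = (-5 - 8 + 3*16 - 60)*118 + (-10 - 26) = (-5 - 8 + 48 - 60)*118 - 36 = -25*118 - 36 = -2950 - 36 = -2986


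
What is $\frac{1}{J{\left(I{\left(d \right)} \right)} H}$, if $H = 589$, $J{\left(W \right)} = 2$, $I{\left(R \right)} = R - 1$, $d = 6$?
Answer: $\frac{1}{1178} \approx 0.0008489$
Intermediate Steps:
$I{\left(R \right)} = -1 + R$
$\frac{1}{J{\left(I{\left(d \right)} \right)} H} = \frac{1}{2 \cdot 589} = \frac{1}{1178}$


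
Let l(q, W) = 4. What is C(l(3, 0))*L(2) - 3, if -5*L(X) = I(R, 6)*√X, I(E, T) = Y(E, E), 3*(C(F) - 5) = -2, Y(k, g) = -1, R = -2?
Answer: -3 + 13*√2/15 ≈ -1.7743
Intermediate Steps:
C(F) = 13/3 (C(F) = 5 + (⅓)*(-2) = 5 - ⅔ = 13/3)
I(E, T) = -1
L(X) = √X/5 (L(X) = -(-1)*√X/5 = √X/5)
C(l(3, 0))*L(2) - 3 = 13*(√2/5)/3 - 3 = 13*√2/15 - 3 = -3 + 13*√2/15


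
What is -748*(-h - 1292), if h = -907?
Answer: 287980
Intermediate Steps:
-748*(-h - 1292) = -748*(-1*(-907) - 1292) = -748*(907 - 1292) = -748*(-385) = 287980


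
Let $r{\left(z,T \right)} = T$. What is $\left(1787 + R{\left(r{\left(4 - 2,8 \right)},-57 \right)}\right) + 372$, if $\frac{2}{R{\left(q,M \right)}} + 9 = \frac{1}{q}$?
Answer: $\frac{153273}{71} \approx 2158.8$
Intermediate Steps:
$R{\left(q,M \right)} = \frac{2}{-9 + \frac{1}{q}}$
$\left(1787 + R{\left(r{\left(4 - 2,8 \right)},-57 \right)}\right) + 372 = \left(1787 - \frac{16}{-1 + 9 \cdot 8}\right) + 372 = \left(1787 - \frac{16}{-1 + 72}\right) + 372 = \left(1787 - \frac{16}{71}\right) + 372 = \frac{126861}{71} + 372 = \frac{153273}{71}$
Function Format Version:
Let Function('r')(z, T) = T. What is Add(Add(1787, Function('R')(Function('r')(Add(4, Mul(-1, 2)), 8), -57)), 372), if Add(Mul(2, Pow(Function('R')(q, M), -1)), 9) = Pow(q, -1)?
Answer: Rational(153273, 71) ≈ 2158.8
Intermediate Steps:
Function('R')(q, M) = Mul(2, Pow(Add(-9, Pow(q, -1)), -1))
Add(Add(1787, Function('R')(Function('r')(Add(4, Mul(-1, 2)), 8), -57)), 372) = Add(Add(1787, Mul(-2, 8, Pow(Add(-1, Mul(9, 8)), -1))), 372) = Add(Add(1787, Mul(-2, 8, Pow(Add(-1, 72), -1))), 372) = Add(Add(1787, Mul(-2, 8, Pow(71, -1))), 372) = Add(Add(1787, Mul(-2, 8, Rational(1, 71))), 372) = Add(Add(1787, Rational(-16, 71)), 372) = Add(Rational(126861, 71), 372) = Rational(153273, 71)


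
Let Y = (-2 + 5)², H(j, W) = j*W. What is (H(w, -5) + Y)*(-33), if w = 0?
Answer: -297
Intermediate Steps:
H(j, W) = W*j
Y = 9 (Y = 3² = 9)
(H(w, -5) + Y)*(-33) = (-5*0 + 9)*(-33) = (0 + 9)*(-33) = 9*(-33) = -297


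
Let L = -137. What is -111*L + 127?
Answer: 15334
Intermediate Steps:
-111*L + 127 = -111*(-137) + 127 = 15207 + 127 = 15334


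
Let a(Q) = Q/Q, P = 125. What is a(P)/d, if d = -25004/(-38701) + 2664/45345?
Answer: 584965615/412301948 ≈ 1.4188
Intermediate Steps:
a(Q) = 1
d = 412301948/584965615 (d = -25004*(-1/38701) + 2664*(1/45345) = 25004/38701 + 888/15115 = 412301948/584965615 ≈ 0.70483)
a(P)/d = 1/(412301948/584965615) = 1*(584965615/412301948) = 584965615/412301948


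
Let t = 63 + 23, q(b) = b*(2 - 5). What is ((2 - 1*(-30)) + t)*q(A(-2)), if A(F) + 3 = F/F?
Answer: 708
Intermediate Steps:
A(F) = -2 (A(F) = -3 + F/F = -3 + 1 = -2)
q(b) = -3*b (q(b) = b*(-3) = -3*b)
t = 86
((2 - 1*(-30)) + t)*q(A(-2)) = ((2 - 1*(-30)) + 86)*(-3*(-2)) = ((2 + 30) + 86)*6 = (32 + 86)*6 = 118*6 = 708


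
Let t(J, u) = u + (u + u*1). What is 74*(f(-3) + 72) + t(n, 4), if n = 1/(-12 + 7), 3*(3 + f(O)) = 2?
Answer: 15502/3 ≈ 5167.3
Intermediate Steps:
f(O) = -7/3 (f(O) = -3 + (⅓)*2 = -3 + ⅔ = -7/3)
n = -⅕ (n = 1/(-5) = -⅕ ≈ -0.20000)
t(J, u) = 3*u (t(J, u) = u + (u + u) = u + 2*u = 3*u)
74*(f(-3) + 72) + t(n, 4) = 74*(-7/3 + 72) + 3*4 = 74*(209/3) + 12 = 15466/3 + 12 = 15502/3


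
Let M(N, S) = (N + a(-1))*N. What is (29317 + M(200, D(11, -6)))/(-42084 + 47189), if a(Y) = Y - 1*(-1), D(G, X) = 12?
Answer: 69317/5105 ≈ 13.578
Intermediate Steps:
a(Y) = 1 + Y (a(Y) = Y + 1 = 1 + Y)
M(N, S) = N² (M(N, S) = (N + (1 - 1))*N = (N + 0)*N = N*N = N²)
(29317 + M(200, D(11, -6)))/(-42084 + 47189) = (29317 + 200²)/(-42084 + 47189) = (29317 + 40000)/5105 = 69317*(1/5105) = 69317/5105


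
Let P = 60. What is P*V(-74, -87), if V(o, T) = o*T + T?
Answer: 381060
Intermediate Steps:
V(o, T) = T + T*o (V(o, T) = T*o + T = T + T*o)
P*V(-74, -87) = 60*(-87*(1 - 74)) = 60*(-87*(-73)) = 60*6351 = 381060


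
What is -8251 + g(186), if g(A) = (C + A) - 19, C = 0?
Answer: -8084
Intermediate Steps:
g(A) = -19 + A (g(A) = (0 + A) - 19 = A - 19 = -19 + A)
-8251 + g(186) = -8251 + (-19 + 186) = -8251 + 167 = -8084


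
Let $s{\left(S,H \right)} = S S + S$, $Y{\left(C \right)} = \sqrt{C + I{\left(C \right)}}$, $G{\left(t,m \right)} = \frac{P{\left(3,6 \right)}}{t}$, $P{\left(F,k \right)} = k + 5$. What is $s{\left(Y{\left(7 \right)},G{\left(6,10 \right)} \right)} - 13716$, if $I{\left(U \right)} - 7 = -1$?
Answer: $-13703 + \sqrt{13} \approx -13699.0$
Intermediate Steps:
$P{\left(F,k \right)} = 5 + k$
$I{\left(U \right)} = 6$ ($I{\left(U \right)} = 7 - 1 = 6$)
$G{\left(t,m \right)} = \frac{11}{t}$ ($G{\left(t,m \right)} = \frac{5 + 6}{t} = \frac{11}{t}$)
$Y{\left(C \right)} = \sqrt{6 + C}$ ($Y{\left(C \right)} = \sqrt{C + 6} = \sqrt{6 + C}$)
$s{\left(S,H \right)} = S + S^{2}$ ($s{\left(S,H \right)} = S^{2} + S = S + S^{2}$)
$s{\left(Y{\left(7 \right)},G{\left(6,10 \right)} \right)} - 13716 = \sqrt{6 + 7} \left(1 + \sqrt{6 + 7}\right) - 13716 = \sqrt{13} \left(1 + \sqrt{13}\right) - 13716 = -13716 + \sqrt{13} \left(1 + \sqrt{13}\right)$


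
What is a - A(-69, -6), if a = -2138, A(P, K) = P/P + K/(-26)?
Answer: -27810/13 ≈ -2139.2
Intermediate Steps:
A(P, K) = 1 - K/26 (A(P, K) = 1 + K*(-1/26) = 1 - K/26)
a - A(-69, -6) = -2138 - (1 - 1/26*(-6)) = -2138 - (1 + 3/13) = -2138 - 1*16/13 = -2138 - 16/13 = -27810/13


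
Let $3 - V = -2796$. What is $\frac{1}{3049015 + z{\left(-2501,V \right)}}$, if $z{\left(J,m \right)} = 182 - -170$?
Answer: $\frac{1}{3049367} \approx 3.2794 \cdot 10^{-7}$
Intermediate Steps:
$V = 2799$ ($V = 3 - -2796 = 3 + 2796 = 2799$)
$z{\left(J,m \right)} = 352$ ($z{\left(J,m \right)} = 182 + 170 = 352$)
$\frac{1}{3049015 + z{\left(-2501,V \right)}} = \frac{1}{3049015 + 352} = \frac{1}{3049367}$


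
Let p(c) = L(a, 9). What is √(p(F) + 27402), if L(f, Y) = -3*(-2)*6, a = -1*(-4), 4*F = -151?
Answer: √27438 ≈ 165.64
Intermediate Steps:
F = -151/4 (F = (¼)*(-151) = -151/4 ≈ -37.750)
a = 4
L(f, Y) = 36 (L(f, Y) = 6*6 = 36)
p(c) = 36
√(p(F) + 27402) = √(36 + 27402) = √27438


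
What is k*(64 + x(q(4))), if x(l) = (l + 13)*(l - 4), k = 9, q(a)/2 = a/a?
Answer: 306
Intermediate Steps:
q(a) = 2 (q(a) = 2*(a/a) = 2*1 = 2)
x(l) = (-4 + l)*(13 + l) (x(l) = (13 + l)*(-4 + l) = (-4 + l)*(13 + l))
k*(64 + x(q(4))) = 9*(64 + (-52 + 2**2 + 9*2)) = 9*(64 + (-52 + 4 + 18)) = 9*(64 - 30) = 9*34 = 306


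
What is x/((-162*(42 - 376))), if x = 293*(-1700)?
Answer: -124525/13527 ≈ -9.2057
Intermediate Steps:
x = -498100
x/((-162*(42 - 376))) = -498100*(-1/(162*(42 - 376))) = -498100/((-162*(-334))) = -498100/54108 = -498100*1/54108 = -124525/13527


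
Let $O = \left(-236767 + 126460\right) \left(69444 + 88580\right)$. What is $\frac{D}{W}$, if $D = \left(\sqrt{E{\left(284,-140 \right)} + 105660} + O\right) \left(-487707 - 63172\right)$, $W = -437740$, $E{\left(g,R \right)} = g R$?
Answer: $- \frac{2400614084052618}{109435} + \frac{550879 \sqrt{659}}{43774} \approx -2.1936 \cdot 10^{10}$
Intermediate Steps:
$E{\left(g,R \right)} = R g$
$O = -17431153368$ ($O = \left(-110307\right) 158024 = -17431153368$)
$D = 9602456336210472 - 5508790 \sqrt{659}$ ($D = \left(\sqrt{\left(-140\right) 284 + 105660} - 17431153368\right) \left(-487707 - 63172\right) = \left(\sqrt{-39760 + 105660} - 17431153368\right) \left(-550879\right) = \left(\sqrt{65900} - 17431153368\right) \left(-550879\right) = \left(10 \sqrt{659} - 17431153368\right) \left(-550879\right) = \left(-17431153368 + 10 \sqrt{659}\right) \left(-550879\right) = 9602456336210472 - 5508790 \sqrt{659} \approx 9.6024 \cdot 10^{15}$)
$\frac{D}{W} = \frac{9602456336210472 - 5508790 \sqrt{659}}{-437740} = \left(9602456336210472 - 5508790 \sqrt{659}\right) \left(- \frac{1}{437740}\right) = - \frac{2400614084052618}{109435} + \frac{550879 \sqrt{659}}{43774}$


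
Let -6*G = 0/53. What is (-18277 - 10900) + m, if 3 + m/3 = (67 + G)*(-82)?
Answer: -45668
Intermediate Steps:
G = 0 (G = -0/53 = -⅙*0 = 0)
m = -16491 (m = -9 + 3*((67 + 0)*(-82)) = -9 + 3*(67*(-82)) = -9 + 3*(-5494) = -9 - 16482 = -16491)
(-18277 - 10900) + m = (-18277 - 10900) - 16491 = -29177 - 16491 = -45668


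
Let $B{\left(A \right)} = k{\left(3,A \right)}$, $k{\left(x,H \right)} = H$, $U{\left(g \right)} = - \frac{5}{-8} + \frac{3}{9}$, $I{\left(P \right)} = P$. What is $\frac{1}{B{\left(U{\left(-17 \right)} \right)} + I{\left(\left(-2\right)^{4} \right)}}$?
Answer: $\frac{24}{407} \approx 0.058968$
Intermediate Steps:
$U{\left(g \right)} = \frac{23}{24}$ ($U{\left(g \right)} = \left(-5\right) \left(- \frac{1}{8}\right) + 3 \cdot \frac{1}{9} = \frac{5}{8} + \frac{1}{3} = \frac{23}{24}$)
$B{\left(A \right)} = A$
$\frac{1}{B{\left(U{\left(-17 \right)} \right)} + I{\left(\left(-2\right)^{4} \right)}} = \frac{1}{\frac{23}{24} + \left(-2\right)^{4}} = \frac{1}{\frac{23}{24} + 16} = \frac{1}{\frac{407}{24}} = \frac{24}{407}$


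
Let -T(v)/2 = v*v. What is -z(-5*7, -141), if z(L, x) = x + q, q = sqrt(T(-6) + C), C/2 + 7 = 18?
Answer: 141 - 5*I*sqrt(2) ≈ 141.0 - 7.0711*I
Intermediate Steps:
T(v) = -2*v**2 (T(v) = -2*v*v = -2*v**2)
C = 22 (C = -14 + 2*18 = -14 + 36 = 22)
q = 5*I*sqrt(2) (q = sqrt(-2*(-6)**2 + 22) = sqrt(-2*36 + 22) = sqrt(-72 + 22) = sqrt(-50) = 5*I*sqrt(2) ≈ 7.0711*I)
z(L, x) = x + 5*I*sqrt(2)
-z(-5*7, -141) = -(-141 + 5*I*sqrt(2)) = 141 - 5*I*sqrt(2)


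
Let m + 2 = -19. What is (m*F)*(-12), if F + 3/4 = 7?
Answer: 1575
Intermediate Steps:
m = -21 (m = -2 - 19 = -21)
F = 25/4 (F = -¾ + 7 = 25/4 ≈ 6.2500)
(m*F)*(-12) = -21*25/4*(-12) = -525/4*(-12) = 1575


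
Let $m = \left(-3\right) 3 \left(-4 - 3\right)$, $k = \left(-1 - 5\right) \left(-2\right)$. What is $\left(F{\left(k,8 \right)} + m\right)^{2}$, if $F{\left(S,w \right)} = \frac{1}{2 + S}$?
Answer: $\frac{779689}{196} \approx 3978.0$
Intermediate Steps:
$k = 12$ ($k = \left(-6\right) \left(-2\right) = 12$)
$m = 63$ ($m = - 9 \left(-4 - 3\right) = \left(-9\right) \left(-7\right) = 63$)
$\left(F{\left(k,8 \right)} + m\right)^{2} = \left(\frac{1}{2 + 12} + 63\right)^{2} = \left(\frac{1}{14} + 63\right)^{2} = \left(\frac{883}{14}\right)^{2} = \frac{779689}{196}$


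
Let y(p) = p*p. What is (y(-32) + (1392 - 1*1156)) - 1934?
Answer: -674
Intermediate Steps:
y(p) = p**2
(y(-32) + (1392 - 1*1156)) - 1934 = ((-32)**2 + (1392 - 1*1156)) - 1934 = (1024 + (1392 - 1156)) - 1934 = (1024 + 236) - 1934 = 1260 - 1934 = -674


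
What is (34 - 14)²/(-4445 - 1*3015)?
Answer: -20/373 ≈ -0.053619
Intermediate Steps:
(34 - 14)²/(-4445 - 1*3015) = 20²/(-4445 - 3015) = 400/(-7460) = 400*(-1/7460) = -20/373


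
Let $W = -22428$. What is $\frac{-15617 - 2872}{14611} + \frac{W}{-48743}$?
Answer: $- \frac{573513819}{712183973} \approx -0.80529$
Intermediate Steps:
$\frac{-15617 - 2872}{14611} + \frac{W}{-48743} = \frac{-15617 - 2872}{14611} - \frac{22428}{-48743} = \left(-18489\right) \frac{1}{14611} - - \frac{22428}{48743} = - \frac{18489}{14611} + \frac{22428}{48743} = - \frac{573513819}{712183973}$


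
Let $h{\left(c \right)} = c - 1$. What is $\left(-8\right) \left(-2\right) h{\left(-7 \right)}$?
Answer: $-128$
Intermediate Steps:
$h{\left(c \right)} = -1 + c$ ($h{\left(c \right)} = c - 1 = -1 + c$)
$\left(-8\right) \left(-2\right) h{\left(-7 \right)} = \left(-8\right) \left(-2\right) \left(-1 - 7\right) = 16 \left(-8\right) = -128$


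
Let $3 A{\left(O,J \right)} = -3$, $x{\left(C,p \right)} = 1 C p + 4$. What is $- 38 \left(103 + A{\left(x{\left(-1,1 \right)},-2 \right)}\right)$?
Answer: $-3876$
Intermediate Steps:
$x{\left(C,p \right)} = 4 + C p$ ($x{\left(C,p \right)} = C p + 4 = 4 + C p$)
$A{\left(O,J \right)} = -1$ ($A{\left(O,J \right)} = \frac{1}{3} \left(-3\right) = -1$)
$- 38 \left(103 + A{\left(x{\left(-1,1 \right)},-2 \right)}\right) = - 38 \left(103 - 1\right) = \left(-38\right) 102 = -3876$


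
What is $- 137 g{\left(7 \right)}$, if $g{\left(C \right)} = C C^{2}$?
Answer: $-46991$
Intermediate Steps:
$g{\left(C \right)} = C^{3}$
$- 137 g{\left(7 \right)} = - 137 \cdot 7^{3} = \left(-137\right) 343 = -46991$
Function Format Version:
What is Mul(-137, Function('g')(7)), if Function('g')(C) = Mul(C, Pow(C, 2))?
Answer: -46991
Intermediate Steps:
Function('g')(C) = Pow(C, 3)
Mul(-137, Function('g')(7)) = Mul(-137, Pow(7, 3)) = Mul(-137, 343) = -46991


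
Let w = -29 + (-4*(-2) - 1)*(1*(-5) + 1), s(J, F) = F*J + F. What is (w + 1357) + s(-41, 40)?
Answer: -300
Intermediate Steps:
s(J, F) = F + F*J
w = -57 (w = -29 + (8 - 1)*(-5 + 1) = -29 + 7*(-4) = -29 - 28 = -57)
(w + 1357) + s(-41, 40) = (-57 + 1357) + 40*(1 - 41) = 1300 + 40*(-40) = 1300 - 1600 = -300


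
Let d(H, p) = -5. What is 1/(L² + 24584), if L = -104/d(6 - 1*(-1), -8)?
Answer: 25/625416 ≈ 3.9973e-5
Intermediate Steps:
L = 104/5 (L = -104/(-5) = -104*(-⅕) = 104/5 ≈ 20.800)
1/(L² + 24584) = 1/((104/5)² + 24584) = 1/(10816/25 + 24584) = 1/(625416/25) = 25/625416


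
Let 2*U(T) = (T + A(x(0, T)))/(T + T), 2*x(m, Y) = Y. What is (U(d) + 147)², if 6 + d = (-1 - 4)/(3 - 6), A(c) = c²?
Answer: 49773025/2304 ≈ 21603.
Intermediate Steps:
x(m, Y) = Y/2
d = -13/3 (d = -6 + (-1 - 4)/(3 - 6) = -6 - 5/(-3) = -6 - 5*(-⅓) = -6 + 5/3 = -13/3 ≈ -4.3333)
U(T) = (T + T²/4)/(4*T) (U(T) = ((T + (T/2)²)/(T + T))/2 = ((T + T²/4)/((2*T)))/2 = ((T + T²/4)*(1/(2*T)))/2 = ((T + T²/4)/(2*T))/2 = (T + T²/4)/(4*T))
(U(d) + 147)² = ((¼ + (1/16)*(-13/3)) + 147)² = ((¼ - 13/48) + 147)² = (-1/48 + 147)² = (7055/48)² = 49773025/2304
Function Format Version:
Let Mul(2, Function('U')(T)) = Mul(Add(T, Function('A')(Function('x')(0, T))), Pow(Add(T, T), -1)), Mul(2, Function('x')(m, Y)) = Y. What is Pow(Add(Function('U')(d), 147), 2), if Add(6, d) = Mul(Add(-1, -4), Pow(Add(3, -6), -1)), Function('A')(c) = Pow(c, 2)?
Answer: Rational(49773025, 2304) ≈ 21603.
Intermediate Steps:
Function('x')(m, Y) = Mul(Rational(1, 2), Y)
d = Rational(-13, 3) (d = Add(-6, Mul(Add(-1, -4), Pow(Add(3, -6), -1))) = Add(-6, Mul(-5, Pow(-3, -1))) = Add(-6, Mul(-5, Rational(-1, 3))) = Add(-6, Rational(5, 3)) = Rational(-13, 3) ≈ -4.3333)
Function('U')(T) = Mul(Rational(1, 4), Pow(T, -1), Add(T, Mul(Rational(1, 4), Pow(T, 2)))) (Function('U')(T) = Mul(Rational(1, 2), Mul(Add(T, Pow(Mul(Rational(1, 2), T), 2)), Pow(Add(T, T), -1))) = Mul(Rational(1, 2), Mul(Add(T, Mul(Rational(1, 4), Pow(T, 2))), Pow(Mul(2, T), -1))) = Mul(Rational(1, 2), Mul(Add(T, Mul(Rational(1, 4), Pow(T, 2))), Mul(Rational(1, 2), Pow(T, -1)))) = Mul(Rational(1, 2), Mul(Rational(1, 2), Pow(T, -1), Add(T, Mul(Rational(1, 4), Pow(T, 2))))) = Mul(Rational(1, 4), Pow(T, -1), Add(T, Mul(Rational(1, 4), Pow(T, 2)))))
Pow(Add(Function('U')(d), 147), 2) = Pow(Add(Add(Rational(1, 4), Mul(Rational(1, 16), Rational(-13, 3))), 147), 2) = Pow(Add(Add(Rational(1, 4), Rational(-13, 48)), 147), 2) = Pow(Add(Rational(-1, 48), 147), 2) = Pow(Rational(7055, 48), 2) = Rational(49773025, 2304)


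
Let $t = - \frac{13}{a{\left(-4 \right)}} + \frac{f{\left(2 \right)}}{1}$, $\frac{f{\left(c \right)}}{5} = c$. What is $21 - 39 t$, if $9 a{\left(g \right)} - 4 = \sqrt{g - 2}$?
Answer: $\frac{5067}{11} - \frac{4563 i \sqrt{6}}{22} \approx 460.64 - 508.05 i$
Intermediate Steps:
$f{\left(c \right)} = 5 c$
$a{\left(g \right)} = \frac{4}{9} + \frac{\sqrt{-2 + g}}{9}$ ($a{\left(g \right)} = \frac{4}{9} + \frac{\sqrt{g - 2}}{9} = \frac{4}{9} + \frac{\sqrt{-2 + g}}{9}$)
$t = 10 - \frac{13}{\frac{4}{9} + \frac{i \sqrt{6}}{9}}$ ($t = - \frac{13}{\frac{4}{9} + \frac{\sqrt{-2 - 4}}{9}} + \frac{5 \cdot 2}{1} = - \frac{13}{\frac{4}{9} + \frac{\sqrt{-6}}{9}} + 10 \cdot 1 = - \frac{13}{\frac{4}{9} + \frac{i \sqrt{6}}{9}} + 10 = 10 - \frac{13}{\frac{4}{9} + \frac{i \sqrt{6}}{9}} \approx -11.273 + 13.027 i$)
$21 - 39 t = 21 - 39 \left(- \frac{124}{11} + \frac{117 i \sqrt{6}}{22}\right) = 21 + \left(\frac{4836}{11} - \frac{4563 i \sqrt{6}}{22}\right) = \frac{5067}{11} - \frac{4563 i \sqrt{6}}{22}$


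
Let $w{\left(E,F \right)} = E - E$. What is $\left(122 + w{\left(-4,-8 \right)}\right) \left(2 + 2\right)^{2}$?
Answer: $1952$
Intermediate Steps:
$w{\left(E,F \right)} = 0$
$\left(122 + w{\left(-4,-8 \right)}\right) \left(2 + 2\right)^{2} = \left(122 + 0\right) \left(2 + 2\right)^{2} = 122 \cdot 4^{2} = 122 \cdot 16 = 1952$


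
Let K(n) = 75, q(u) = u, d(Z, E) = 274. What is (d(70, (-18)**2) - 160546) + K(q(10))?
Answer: -160197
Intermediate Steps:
(d(70, (-18)**2) - 160546) + K(q(10)) = (274 - 160546) + 75 = -160272 + 75 = -160197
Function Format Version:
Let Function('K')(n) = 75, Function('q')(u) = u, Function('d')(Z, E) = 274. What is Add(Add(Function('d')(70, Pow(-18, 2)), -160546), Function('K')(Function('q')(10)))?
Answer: -160197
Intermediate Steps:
Add(Add(Function('d')(70, Pow(-18, 2)), -160546), Function('K')(Function('q')(10))) = Add(Add(274, -160546), 75) = Add(-160272, 75) = -160197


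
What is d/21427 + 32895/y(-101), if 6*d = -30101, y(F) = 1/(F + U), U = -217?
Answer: -1344836972921/128562 ≈ -1.0461e+7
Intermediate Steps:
y(F) = 1/(-217 + F) (y(F) = 1/(F - 217) = 1/(-217 + F))
d = -30101/6 (d = (1/6)*(-30101) = -30101/6 ≈ -5016.8)
d/21427 + 32895/y(-101) = -30101/6/21427 + 32895/(1/(-217 - 101)) = -30101/6*1/21427 + 32895/(1/(-318)) = -30101/128562 + 32895/(-1/318) = -30101/128562 + 32895*(-318) = -30101/128562 - 10460610 = -1344836972921/128562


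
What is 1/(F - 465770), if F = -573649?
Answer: -1/1039419 ≈ -9.6208e-7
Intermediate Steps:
1/(F - 465770) = 1/(-573649 - 465770) = 1/(-1039419) = -1/1039419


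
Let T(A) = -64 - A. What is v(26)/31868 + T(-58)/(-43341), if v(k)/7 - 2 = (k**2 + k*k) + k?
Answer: 34905439/115099249 ≈ 0.30326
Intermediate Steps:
v(k) = 14 + 7*k + 14*k**2 (v(k) = 14 + 7*((k**2 + k*k) + k) = 14 + 7*((k**2 + k**2) + k) = 14 + 7*(2*k**2 + k) = 14 + 7*(k + 2*k**2) = 14 + (7*k + 14*k**2) = 14 + 7*k + 14*k**2)
v(26)/31868 + T(-58)/(-43341) = (14 + 7*26 + 14*26**2)/31868 + (-64 - 1*(-58))/(-43341) = (14 + 182 + 14*676)*(1/31868) + (-64 + 58)*(-1/43341) = (14 + 182 + 9464)*(1/31868) - 6*(-1/43341) = 9660*(1/31868) + 2/14447 = 2415/7967 + 2/14447 = 34905439/115099249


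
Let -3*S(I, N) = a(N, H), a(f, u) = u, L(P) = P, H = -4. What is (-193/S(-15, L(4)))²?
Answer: 335241/16 ≈ 20953.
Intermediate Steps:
S(I, N) = 4/3 (S(I, N) = -⅓*(-4) = 4/3)
(-193/S(-15, L(4)))² = (-193/4/3)² = (-193*¾)² = (-579/4)² = 335241/16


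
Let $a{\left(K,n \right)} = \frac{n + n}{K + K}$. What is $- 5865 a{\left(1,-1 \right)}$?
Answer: $5865$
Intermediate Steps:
$a{\left(K,n \right)} = \frac{n}{K}$ ($a{\left(K,n \right)} = \frac{2 n}{2 K} = 2 n \frac{1}{2 K} = \frac{n}{K}$)
$- 5865 a{\left(1,-1 \right)} = - 5865 \left(- 1^{-1}\right) = - 5865 \left(\left(-1\right) 1\right) = \left(-5865\right) \left(-1\right) = 5865$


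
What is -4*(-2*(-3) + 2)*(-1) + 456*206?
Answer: 93968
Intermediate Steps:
-4*(-2*(-3) + 2)*(-1) + 456*206 = -4*(6 + 2)*(-1) + 93936 = -4*8*(-1) + 93936 = -32*(-1) + 93936 = 32 + 93936 = 93968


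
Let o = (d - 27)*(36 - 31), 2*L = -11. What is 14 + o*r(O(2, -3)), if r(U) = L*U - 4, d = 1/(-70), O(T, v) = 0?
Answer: 3880/7 ≈ 554.29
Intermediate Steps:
d = -1/70 ≈ -0.014286
L = -11/2 (L = (½)*(-11) = -11/2 ≈ -5.5000)
r(U) = -4 - 11*U/2 (r(U) = -11*U/2 - 4 = -4 - 11*U/2)
o = -1891/14 (o = (-1/70 - 27)*(36 - 31) = -1891/70*5 = -1891/14 ≈ -135.07)
14 + o*r(O(2, -3)) = 14 - 1891*(-4 - 11/2*0)/14 = 14 - 1891*(-4 + 0)/14 = 14 - 1891/14*(-4) = 14 + 3782/7 = 3880/7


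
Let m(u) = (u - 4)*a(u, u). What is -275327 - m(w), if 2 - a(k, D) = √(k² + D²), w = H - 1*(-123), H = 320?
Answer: -276205 + 194477*√2 ≈ -1173.0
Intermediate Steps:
w = 443 (w = 320 - 1*(-123) = 320 + 123 = 443)
a(k, D) = 2 - √(D² + k²) (a(k, D) = 2 - √(k² + D²) = 2 - √(D² + k²))
m(u) = (-4 + u)*(2 - √2*√(u²)) (m(u) = (u - 4)*(2 - √(u² + u²)) = (-4 + u)*(2 - √(2*u²)) = (-4 + u)*(2 - √2*√(u²)))
-275327 - m(w) = -275327 - (-1)*(-4 + 443)*(-2 + √2*√(443²)) = -275327 - (-1)*439*(-2 + √2*√196249) = -275327 - (-1)*439*(-2 + √2*443) = -275327 - (-1)*439*(-2 + 443*√2) = -275327 - (878 - 194477*√2) = -275327 + (-878 + 194477*√2) = -276205 + 194477*√2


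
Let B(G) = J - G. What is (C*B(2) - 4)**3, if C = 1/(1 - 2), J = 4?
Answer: -216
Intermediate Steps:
B(G) = 4 - G
C = -1 (C = 1/(-1) = -1)
(C*B(2) - 4)**3 = (-(4 - 1*2) - 4)**3 = (-(4 - 2) - 4)**3 = (-1*2 - 4)**3 = (-2 - 4)**3 = (-6)**3 = -216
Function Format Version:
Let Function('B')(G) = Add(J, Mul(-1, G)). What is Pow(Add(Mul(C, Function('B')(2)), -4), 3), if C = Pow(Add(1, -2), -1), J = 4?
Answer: -216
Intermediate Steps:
Function('B')(G) = Add(4, Mul(-1, G))
C = -1 (C = Pow(-1, -1) = -1)
Pow(Add(Mul(C, Function('B')(2)), -4), 3) = Pow(Add(Mul(-1, Add(4, Mul(-1, 2))), -4), 3) = Pow(Add(Mul(-1, Add(4, -2)), -4), 3) = Pow(Add(Mul(-1, 2), -4), 3) = Pow(Add(-2, -4), 3) = Pow(-6, 3) = -216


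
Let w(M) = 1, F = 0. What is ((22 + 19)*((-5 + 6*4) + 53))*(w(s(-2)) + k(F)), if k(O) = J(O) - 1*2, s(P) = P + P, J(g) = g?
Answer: -2952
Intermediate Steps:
s(P) = 2*P
k(O) = -2 + O (k(O) = O - 1*2 = O - 2 = -2 + O)
((22 + 19)*((-5 + 6*4) + 53))*(w(s(-2)) + k(F)) = ((22 + 19)*((-5 + 6*4) + 53))*(1 + (-2 + 0)) = (41*((-5 + 24) + 53))*(1 - 2) = (41*(19 + 53))*(-1) = (41*72)*(-1) = 2952*(-1) = -2952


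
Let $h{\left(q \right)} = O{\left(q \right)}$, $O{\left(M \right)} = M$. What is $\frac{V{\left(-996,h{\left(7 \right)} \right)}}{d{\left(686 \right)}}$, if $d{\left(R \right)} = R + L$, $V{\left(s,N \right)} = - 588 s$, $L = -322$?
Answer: $\frac{20916}{13} \approx 1608.9$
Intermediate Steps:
$h{\left(q \right)} = q$
$d{\left(R \right)} = -322 + R$ ($d{\left(R \right)} = R - 322 = -322 + R$)
$\frac{V{\left(-996,h{\left(7 \right)} \right)}}{d{\left(686 \right)}} = \frac{\left(-588\right) \left(-996\right)}{-322 + 686} = \frac{585648}{364} = 585648 \cdot \frac{1}{364} = \frac{20916}{13}$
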